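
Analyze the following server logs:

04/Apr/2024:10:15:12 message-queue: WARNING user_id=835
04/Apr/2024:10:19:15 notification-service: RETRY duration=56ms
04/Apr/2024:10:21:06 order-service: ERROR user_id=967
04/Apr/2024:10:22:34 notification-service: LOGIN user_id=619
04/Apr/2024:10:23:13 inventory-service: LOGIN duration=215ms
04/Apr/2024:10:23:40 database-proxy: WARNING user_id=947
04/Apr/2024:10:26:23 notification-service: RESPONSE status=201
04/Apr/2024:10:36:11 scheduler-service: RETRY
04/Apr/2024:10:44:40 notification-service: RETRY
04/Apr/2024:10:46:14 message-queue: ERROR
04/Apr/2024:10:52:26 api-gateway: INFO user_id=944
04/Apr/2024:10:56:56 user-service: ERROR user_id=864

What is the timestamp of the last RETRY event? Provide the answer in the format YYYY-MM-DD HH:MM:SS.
2024-04-04 10:44:40

To find the last event:

1. Filter for all RETRY events
2. Sort by timestamp
3. Select the last one
4. Timestamp: 2024-04-04 10:44:40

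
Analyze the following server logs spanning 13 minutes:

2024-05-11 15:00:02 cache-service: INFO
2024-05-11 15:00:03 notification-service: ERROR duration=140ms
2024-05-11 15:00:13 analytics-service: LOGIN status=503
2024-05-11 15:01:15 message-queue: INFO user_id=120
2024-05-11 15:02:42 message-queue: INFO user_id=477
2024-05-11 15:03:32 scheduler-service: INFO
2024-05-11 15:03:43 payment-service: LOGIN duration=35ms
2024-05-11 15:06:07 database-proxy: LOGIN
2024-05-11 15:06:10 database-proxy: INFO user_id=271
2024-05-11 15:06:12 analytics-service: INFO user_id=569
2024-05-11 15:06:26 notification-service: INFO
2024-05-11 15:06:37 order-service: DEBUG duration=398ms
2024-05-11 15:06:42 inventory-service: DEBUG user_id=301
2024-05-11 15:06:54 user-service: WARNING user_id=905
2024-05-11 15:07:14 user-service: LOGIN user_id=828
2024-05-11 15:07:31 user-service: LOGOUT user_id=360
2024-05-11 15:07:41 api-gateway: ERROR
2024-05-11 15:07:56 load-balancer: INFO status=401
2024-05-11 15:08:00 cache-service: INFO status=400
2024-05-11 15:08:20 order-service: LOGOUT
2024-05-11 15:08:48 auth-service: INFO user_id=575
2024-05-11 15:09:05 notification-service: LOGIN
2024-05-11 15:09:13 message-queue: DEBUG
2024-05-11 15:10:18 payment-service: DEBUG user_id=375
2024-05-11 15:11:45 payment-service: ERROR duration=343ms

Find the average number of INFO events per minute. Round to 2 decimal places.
0.77

To calculate the rate:

1. Count total INFO events: 10
2. Total time period: 13 minutes
3. Rate = 10 / 13 = 0.77 events per minute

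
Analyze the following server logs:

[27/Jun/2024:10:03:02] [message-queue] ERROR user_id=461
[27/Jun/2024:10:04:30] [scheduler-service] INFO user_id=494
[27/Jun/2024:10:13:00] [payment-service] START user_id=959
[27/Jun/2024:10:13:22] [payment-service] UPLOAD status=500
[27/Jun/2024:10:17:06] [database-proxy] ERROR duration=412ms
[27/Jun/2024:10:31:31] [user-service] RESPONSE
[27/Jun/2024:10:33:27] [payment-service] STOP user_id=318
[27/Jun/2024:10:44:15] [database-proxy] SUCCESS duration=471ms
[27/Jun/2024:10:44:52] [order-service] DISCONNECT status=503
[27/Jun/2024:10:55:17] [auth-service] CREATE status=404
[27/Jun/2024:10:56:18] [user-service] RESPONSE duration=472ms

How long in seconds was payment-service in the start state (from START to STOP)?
1227

To calculate state duration:

1. Find START event for payment-service: 27/Jun/2024:10:13:00
2. Find STOP event for payment-service: 27/Jun/2024:10:33:27
3. Calculate duration: 27/Jun/2024:10:33:27 - 27/Jun/2024:10:13:00 = 1227 seconds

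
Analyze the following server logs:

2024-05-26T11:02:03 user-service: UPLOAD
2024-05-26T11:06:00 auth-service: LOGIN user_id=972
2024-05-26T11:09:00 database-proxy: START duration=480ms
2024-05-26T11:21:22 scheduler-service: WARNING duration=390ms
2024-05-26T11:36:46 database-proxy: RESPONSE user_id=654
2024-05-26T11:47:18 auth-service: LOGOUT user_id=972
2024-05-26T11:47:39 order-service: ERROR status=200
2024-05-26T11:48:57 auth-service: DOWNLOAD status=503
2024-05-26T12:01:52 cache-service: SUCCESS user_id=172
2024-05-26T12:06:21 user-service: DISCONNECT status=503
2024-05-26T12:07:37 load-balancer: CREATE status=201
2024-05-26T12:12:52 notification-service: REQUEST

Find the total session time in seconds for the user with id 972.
2478

To calculate session duration:

1. Find LOGIN event for user_id=972: 2024-05-26T11:06:00
2. Find LOGOUT event for user_id=972: 2024-05-26T11:47:18
3. Session duration: 2024-05-26T11:47:18 - 2024-05-26T11:06:00 = 2478 seconds (41 minutes)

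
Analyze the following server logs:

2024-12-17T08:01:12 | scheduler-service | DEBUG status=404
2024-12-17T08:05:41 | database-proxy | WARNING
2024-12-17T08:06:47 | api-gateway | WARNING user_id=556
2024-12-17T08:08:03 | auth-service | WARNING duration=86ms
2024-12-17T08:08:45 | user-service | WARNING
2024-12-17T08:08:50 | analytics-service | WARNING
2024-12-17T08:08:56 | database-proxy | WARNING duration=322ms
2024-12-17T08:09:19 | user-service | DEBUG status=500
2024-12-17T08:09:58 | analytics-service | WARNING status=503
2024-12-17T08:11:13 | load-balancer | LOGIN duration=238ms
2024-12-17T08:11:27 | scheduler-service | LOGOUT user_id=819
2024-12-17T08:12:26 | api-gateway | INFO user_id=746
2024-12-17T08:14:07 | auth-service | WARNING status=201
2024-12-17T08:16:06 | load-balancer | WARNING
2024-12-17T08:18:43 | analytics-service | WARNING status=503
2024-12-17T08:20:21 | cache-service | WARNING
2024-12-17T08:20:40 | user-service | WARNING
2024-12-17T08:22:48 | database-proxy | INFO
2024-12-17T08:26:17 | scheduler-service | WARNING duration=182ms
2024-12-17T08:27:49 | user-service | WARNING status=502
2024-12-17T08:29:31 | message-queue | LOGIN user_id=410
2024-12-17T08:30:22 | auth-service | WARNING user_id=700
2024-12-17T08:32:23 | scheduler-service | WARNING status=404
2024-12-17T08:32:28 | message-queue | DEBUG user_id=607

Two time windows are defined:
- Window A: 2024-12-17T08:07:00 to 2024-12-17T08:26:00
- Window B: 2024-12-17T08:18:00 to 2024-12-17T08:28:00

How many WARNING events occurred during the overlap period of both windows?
3

To find overlap events:

1. Window A: 2024-12-17T08:07:00 to 2024-12-17T08:26:00
2. Window B: 2024-12-17T08:18:00 to 2024-12-17T08:28:00
3. Overlap period: 2024-12-17T08:18:00 to 2024-12-17T08:26:00
4. Count WARNING events in overlap: 3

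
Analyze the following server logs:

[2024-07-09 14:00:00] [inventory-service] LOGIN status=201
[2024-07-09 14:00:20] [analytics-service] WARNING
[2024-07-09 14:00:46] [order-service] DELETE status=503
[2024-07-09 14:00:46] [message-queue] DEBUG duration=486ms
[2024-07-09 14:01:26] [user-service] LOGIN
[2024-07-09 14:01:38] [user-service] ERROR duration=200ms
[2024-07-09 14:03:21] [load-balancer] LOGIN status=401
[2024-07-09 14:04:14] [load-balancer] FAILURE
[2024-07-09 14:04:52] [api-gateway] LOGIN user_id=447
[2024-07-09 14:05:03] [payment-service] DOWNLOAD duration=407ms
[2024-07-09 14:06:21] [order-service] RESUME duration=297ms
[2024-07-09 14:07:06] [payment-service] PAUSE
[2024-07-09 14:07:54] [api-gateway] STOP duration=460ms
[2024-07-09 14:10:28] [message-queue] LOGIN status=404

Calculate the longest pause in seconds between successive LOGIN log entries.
336

To find the longest gap:

1. Extract all LOGIN events in chronological order
2. Calculate time differences between consecutive events
3. Find the maximum difference
4. Longest gap: 336 seconds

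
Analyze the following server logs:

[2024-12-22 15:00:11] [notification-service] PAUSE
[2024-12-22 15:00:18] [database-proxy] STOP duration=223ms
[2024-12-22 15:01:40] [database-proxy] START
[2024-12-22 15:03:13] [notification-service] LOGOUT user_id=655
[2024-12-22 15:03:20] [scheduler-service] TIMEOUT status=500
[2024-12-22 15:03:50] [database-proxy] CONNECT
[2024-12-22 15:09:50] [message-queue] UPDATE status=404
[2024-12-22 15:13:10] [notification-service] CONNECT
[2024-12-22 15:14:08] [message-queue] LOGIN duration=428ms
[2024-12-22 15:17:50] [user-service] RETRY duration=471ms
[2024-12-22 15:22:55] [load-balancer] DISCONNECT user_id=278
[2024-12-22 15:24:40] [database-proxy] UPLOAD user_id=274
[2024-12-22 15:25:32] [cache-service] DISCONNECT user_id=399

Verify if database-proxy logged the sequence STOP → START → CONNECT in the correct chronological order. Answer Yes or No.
Yes

To verify sequence order:

1. Find all events in sequence STOP → START → CONNECT for database-proxy
2. Extract their timestamps
3. Check if timestamps are in ascending order
4. Result: Yes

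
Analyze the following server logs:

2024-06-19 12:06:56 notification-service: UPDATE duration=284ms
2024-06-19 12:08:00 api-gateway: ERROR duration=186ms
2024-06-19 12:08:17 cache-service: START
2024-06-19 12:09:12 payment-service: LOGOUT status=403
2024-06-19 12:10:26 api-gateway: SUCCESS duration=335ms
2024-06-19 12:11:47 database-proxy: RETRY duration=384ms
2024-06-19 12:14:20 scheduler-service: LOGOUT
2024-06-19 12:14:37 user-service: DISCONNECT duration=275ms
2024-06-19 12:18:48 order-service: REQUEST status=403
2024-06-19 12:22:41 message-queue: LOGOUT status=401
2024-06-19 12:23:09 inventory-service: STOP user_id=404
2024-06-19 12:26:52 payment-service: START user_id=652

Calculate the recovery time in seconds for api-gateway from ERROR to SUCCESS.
146

To calculate recovery time:

1. Find ERROR event for api-gateway: 2024-06-19 12:08:00
2. Find next SUCCESS event for api-gateway: 2024-06-19 12:10:26
3. Recovery time: 2024-06-19 12:10:26 - 2024-06-19 12:08:00 = 146 seconds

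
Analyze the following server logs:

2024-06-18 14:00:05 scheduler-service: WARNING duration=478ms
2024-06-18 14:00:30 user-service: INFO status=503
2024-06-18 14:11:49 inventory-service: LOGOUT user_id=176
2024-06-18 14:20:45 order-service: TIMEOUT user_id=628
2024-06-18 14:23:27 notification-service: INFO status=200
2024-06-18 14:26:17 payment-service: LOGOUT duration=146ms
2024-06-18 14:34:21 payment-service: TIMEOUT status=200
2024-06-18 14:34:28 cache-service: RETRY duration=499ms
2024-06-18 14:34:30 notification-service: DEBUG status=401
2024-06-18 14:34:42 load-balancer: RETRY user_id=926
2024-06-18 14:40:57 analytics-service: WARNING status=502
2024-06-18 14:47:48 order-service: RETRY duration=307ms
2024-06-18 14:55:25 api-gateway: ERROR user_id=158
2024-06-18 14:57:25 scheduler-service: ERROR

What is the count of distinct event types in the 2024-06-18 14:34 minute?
3

To count unique event types:

1. Filter events in the minute starting at 2024-06-18 14:34
2. Extract event types from matching entries
3. Count unique types: 3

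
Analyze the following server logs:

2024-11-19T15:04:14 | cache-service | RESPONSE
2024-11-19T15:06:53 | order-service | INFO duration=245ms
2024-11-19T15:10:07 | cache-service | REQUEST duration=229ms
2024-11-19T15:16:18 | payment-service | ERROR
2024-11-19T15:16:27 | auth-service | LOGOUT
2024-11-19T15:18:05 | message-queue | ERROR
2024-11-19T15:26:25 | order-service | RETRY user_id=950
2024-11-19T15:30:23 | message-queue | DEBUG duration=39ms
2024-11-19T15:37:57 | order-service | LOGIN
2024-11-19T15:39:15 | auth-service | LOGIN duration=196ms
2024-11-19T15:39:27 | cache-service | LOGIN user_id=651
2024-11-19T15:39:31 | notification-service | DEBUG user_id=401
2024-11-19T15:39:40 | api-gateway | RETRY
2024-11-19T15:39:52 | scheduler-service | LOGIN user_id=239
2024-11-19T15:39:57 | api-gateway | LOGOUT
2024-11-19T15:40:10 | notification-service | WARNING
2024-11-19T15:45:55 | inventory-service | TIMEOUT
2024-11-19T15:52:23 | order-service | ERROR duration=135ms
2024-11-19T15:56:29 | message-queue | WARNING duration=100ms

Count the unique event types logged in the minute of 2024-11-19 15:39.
4

To count unique event types:

1. Filter events in the minute starting at 2024-11-19 15:39
2. Extract event types from matching entries
3. Count unique types: 4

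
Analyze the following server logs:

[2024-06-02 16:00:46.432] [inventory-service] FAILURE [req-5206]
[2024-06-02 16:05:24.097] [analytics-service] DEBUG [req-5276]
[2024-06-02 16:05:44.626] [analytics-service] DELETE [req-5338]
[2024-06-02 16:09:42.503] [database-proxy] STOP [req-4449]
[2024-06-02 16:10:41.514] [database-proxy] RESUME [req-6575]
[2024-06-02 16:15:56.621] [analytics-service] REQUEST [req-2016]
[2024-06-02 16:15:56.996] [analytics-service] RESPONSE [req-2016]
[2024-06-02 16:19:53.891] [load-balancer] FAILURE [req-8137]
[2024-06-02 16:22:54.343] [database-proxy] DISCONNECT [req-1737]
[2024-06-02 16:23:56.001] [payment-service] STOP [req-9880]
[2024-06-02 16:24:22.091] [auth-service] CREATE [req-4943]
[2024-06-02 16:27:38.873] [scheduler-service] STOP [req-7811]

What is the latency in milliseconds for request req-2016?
375

To calculate latency:

1. Find REQUEST with id req-2016: 2024-06-02 16:15:56.621
2. Find RESPONSE with id req-2016: 2024-06-02 16:15:56.996
3. Latency: 2024-06-02 16:15:56.996 - 2024-06-02 16:15:56.621 = 375ms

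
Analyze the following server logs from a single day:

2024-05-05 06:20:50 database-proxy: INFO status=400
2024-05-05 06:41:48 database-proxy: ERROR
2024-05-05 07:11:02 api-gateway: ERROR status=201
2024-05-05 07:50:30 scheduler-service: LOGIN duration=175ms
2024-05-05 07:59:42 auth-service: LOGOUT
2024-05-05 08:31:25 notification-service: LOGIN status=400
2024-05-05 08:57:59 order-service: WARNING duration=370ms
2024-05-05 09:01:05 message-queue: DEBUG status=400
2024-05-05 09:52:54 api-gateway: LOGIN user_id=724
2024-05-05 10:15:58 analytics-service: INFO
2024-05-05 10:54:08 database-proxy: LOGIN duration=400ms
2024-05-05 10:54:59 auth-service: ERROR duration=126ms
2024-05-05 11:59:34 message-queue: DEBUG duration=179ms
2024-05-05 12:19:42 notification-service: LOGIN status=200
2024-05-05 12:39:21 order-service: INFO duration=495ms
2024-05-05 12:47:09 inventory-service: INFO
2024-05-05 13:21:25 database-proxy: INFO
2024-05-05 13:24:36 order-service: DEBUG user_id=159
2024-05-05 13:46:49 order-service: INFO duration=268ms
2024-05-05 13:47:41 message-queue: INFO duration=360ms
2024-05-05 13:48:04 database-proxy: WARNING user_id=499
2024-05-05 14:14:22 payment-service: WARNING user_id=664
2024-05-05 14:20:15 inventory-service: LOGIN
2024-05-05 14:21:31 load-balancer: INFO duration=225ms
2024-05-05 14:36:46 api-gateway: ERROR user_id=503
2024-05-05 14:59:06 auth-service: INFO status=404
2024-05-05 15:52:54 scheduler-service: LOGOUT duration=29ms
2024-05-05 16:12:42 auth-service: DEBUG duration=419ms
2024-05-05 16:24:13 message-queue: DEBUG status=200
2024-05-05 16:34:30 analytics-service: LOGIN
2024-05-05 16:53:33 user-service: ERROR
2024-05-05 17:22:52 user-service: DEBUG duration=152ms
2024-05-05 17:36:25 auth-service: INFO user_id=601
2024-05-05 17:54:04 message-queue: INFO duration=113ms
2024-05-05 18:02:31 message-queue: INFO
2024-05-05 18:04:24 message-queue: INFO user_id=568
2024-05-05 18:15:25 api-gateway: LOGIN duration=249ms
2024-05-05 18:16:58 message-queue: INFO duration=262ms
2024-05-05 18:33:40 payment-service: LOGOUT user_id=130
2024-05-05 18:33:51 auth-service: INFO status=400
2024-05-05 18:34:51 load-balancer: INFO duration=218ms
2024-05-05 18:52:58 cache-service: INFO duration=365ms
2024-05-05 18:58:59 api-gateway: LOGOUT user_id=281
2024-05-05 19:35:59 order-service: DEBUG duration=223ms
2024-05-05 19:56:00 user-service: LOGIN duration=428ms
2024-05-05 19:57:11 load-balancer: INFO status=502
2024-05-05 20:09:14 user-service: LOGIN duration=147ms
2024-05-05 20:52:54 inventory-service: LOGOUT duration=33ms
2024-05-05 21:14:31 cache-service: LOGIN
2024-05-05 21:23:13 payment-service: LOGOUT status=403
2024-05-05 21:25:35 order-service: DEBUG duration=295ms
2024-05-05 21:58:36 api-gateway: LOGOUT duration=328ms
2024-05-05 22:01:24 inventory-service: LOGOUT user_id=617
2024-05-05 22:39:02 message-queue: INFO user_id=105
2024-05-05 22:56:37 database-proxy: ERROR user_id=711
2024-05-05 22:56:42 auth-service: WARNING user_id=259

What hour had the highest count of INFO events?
18

To find the peak hour:

1. Group all INFO events by hour
2. Count events in each hour
3. Find hour with maximum count
4. Peak hour: 18 (with 6 events)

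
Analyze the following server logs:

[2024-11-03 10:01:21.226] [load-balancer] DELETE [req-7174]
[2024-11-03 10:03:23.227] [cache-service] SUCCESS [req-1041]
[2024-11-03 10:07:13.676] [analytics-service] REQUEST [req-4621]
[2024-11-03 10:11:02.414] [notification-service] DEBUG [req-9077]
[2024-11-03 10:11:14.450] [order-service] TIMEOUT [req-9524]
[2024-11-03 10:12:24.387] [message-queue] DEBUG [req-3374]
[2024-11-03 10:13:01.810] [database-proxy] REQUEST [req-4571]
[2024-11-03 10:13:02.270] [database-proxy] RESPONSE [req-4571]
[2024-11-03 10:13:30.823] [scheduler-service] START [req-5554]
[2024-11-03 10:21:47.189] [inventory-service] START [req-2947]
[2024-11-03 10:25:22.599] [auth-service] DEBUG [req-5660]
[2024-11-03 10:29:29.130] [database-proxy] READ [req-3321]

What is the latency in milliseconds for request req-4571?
460

To calculate latency:

1. Find REQUEST with id req-4571: 2024-11-03 10:13:01.810
2. Find RESPONSE with id req-4571: 2024-11-03 10:13:02.270
3. Latency: 2024-11-03 10:13:02.270 - 2024-11-03 10:13:01.810 = 460ms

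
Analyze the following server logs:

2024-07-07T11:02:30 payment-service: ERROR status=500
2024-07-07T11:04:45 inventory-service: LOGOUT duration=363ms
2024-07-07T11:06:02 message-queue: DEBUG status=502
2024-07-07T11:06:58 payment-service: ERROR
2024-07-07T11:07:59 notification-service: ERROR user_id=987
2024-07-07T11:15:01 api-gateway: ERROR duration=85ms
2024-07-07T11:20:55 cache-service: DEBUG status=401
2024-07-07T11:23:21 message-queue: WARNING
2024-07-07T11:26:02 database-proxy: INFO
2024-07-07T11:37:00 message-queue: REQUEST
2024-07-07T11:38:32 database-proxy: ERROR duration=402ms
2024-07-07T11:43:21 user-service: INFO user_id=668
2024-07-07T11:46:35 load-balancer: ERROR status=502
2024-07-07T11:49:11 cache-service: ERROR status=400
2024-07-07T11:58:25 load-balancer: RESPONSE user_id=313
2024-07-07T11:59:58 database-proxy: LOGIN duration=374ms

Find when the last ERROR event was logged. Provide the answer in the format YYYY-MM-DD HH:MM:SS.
2024-07-07 11:49:11

To find the last event:

1. Filter for all ERROR events
2. Sort by timestamp
3. Select the last one
4. Timestamp: 2024-07-07 11:49:11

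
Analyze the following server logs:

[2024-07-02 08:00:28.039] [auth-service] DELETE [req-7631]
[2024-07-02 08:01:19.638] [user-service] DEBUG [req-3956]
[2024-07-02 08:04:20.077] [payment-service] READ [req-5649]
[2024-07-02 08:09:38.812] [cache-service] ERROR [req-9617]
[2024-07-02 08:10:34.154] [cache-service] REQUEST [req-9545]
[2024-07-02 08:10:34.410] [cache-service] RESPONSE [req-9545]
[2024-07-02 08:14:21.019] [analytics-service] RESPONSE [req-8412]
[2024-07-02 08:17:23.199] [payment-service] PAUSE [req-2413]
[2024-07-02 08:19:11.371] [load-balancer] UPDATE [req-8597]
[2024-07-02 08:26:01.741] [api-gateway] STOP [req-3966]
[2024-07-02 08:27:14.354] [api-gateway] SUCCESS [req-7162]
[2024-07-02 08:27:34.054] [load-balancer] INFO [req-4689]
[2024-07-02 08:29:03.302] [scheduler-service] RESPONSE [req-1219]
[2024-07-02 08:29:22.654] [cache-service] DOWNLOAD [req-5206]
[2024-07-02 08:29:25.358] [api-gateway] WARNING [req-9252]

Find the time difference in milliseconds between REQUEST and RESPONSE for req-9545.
256

To calculate latency:

1. Find REQUEST with id req-9545: 2024-07-02 08:10:34.154
2. Find RESPONSE with id req-9545: 2024-07-02 08:10:34.410
3. Latency: 2024-07-02 08:10:34.410 - 2024-07-02 08:10:34.154 = 256ms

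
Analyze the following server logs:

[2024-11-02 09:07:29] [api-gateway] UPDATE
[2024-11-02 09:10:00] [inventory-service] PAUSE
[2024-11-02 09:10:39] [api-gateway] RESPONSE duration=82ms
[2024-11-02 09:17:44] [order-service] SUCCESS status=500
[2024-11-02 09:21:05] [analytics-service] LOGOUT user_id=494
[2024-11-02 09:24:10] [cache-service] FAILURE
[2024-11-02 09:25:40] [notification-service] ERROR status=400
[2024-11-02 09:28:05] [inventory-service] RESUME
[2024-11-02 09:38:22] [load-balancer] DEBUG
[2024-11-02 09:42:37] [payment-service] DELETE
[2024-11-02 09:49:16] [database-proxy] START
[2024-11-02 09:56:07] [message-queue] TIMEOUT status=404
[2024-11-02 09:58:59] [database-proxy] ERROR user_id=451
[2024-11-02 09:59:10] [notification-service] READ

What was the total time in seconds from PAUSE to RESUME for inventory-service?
1085

To calculate state duration:

1. Find PAUSE event for inventory-service: 2024-11-02 09:10:00
2. Find RESUME event for inventory-service: 2024-11-02 09:28:05
3. Calculate duration: 2024-11-02 09:28:05 - 2024-11-02 09:10:00 = 1085 seconds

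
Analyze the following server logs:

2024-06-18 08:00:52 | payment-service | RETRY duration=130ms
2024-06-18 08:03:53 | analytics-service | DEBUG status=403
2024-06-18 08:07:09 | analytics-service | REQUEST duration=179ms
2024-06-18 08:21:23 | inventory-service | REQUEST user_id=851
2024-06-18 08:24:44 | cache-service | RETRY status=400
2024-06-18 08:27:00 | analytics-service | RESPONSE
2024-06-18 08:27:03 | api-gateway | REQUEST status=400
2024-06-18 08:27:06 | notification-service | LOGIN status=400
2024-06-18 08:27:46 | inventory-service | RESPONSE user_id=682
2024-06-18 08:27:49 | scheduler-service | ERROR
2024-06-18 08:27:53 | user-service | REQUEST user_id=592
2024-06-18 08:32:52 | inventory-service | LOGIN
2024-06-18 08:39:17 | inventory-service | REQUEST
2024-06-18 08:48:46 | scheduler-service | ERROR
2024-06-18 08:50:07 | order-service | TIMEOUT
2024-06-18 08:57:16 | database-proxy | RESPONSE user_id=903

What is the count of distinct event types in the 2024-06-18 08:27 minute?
4

To count unique event types:

1. Filter events in the minute starting at 2024-06-18 08:27
2. Extract event types from matching entries
3. Count unique types: 4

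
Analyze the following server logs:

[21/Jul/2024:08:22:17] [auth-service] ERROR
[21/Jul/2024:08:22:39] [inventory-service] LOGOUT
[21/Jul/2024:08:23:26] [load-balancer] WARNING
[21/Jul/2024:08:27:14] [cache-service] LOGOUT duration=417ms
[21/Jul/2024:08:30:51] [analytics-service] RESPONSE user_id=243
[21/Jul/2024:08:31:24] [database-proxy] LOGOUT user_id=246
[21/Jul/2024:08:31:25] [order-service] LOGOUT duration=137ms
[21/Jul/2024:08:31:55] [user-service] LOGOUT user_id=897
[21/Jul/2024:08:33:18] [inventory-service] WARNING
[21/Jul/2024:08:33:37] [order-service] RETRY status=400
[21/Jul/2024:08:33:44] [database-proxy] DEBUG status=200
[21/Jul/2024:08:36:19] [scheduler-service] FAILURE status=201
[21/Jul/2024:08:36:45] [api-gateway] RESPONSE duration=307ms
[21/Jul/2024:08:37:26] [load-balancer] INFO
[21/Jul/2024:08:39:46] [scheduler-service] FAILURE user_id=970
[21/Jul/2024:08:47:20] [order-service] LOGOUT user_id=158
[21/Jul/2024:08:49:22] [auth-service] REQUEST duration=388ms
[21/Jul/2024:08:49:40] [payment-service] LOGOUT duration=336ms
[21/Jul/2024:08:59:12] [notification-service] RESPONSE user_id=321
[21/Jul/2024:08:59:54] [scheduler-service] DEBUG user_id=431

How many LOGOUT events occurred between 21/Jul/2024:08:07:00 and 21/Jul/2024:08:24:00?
1

To count events in the time window:

1. Window boundaries: 21/Jul/2024:08:07:00 to 21/Jul/2024:08:24:00
2. Filter for LOGOUT events within this window
3. Count matching events: 1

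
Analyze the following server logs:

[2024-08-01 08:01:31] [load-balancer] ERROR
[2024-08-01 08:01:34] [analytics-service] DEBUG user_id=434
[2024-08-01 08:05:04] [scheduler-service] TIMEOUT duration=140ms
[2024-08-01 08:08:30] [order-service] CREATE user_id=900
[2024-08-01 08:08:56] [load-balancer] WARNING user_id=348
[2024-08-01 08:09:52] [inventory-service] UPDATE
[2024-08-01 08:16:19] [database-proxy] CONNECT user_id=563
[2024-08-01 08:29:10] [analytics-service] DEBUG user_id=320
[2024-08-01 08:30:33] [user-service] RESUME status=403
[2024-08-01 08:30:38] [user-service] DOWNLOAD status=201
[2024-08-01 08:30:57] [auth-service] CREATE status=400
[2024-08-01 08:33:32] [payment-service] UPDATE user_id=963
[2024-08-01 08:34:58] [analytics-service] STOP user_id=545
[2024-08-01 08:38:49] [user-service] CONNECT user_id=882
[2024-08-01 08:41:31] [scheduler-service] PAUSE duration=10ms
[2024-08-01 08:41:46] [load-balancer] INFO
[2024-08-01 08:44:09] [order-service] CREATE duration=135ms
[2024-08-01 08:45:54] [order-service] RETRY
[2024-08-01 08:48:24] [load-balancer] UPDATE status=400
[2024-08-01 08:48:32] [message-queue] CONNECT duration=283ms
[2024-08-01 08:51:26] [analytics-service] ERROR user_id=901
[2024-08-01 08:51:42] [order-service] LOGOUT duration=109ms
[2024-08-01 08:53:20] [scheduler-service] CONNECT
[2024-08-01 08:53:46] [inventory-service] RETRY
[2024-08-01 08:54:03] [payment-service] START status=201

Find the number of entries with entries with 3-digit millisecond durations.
4

To find matching entries:

1. Pattern to match: entries with 3-digit millisecond durations
2. Scan each log entry for the pattern
3. Count matches: 4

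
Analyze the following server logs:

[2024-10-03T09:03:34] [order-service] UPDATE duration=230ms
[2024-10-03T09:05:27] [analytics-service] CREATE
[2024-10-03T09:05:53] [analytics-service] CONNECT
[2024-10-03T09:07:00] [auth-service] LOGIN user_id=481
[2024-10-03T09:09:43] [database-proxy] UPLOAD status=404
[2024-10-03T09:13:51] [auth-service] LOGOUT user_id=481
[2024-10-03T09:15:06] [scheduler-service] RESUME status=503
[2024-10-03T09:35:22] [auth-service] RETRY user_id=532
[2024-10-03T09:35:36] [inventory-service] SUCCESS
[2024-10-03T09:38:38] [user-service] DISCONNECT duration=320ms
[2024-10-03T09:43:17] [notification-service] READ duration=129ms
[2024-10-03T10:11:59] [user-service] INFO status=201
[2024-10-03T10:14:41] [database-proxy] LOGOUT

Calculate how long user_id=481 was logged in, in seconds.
411

To calculate session duration:

1. Find LOGIN event for user_id=481: 2024-10-03T09:07:00
2. Find LOGOUT event for user_id=481: 2024-10-03T09:13:51
3. Session duration: 2024-10-03T09:13:51 - 2024-10-03T09:07:00 = 411 seconds (6 minutes)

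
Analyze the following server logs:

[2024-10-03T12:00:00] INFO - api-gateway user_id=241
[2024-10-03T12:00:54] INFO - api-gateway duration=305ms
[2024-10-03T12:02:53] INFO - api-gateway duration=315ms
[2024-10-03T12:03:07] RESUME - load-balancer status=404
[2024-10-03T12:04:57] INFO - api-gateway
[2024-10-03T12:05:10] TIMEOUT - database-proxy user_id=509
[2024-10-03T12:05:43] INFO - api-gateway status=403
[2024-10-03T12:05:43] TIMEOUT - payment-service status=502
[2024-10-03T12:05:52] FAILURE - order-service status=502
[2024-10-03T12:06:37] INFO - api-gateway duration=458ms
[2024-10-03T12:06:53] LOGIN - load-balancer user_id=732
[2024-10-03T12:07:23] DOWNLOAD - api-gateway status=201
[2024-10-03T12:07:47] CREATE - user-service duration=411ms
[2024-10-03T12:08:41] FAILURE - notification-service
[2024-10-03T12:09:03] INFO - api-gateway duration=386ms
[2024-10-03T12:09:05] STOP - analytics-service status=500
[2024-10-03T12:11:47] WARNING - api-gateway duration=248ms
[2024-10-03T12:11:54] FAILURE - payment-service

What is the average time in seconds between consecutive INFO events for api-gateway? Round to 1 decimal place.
90.5

To calculate average interval:

1. Find all INFO events for api-gateway in order
2. Calculate time gaps between consecutive events
3. Compute mean of gaps: 543 / 6 = 90.5 seconds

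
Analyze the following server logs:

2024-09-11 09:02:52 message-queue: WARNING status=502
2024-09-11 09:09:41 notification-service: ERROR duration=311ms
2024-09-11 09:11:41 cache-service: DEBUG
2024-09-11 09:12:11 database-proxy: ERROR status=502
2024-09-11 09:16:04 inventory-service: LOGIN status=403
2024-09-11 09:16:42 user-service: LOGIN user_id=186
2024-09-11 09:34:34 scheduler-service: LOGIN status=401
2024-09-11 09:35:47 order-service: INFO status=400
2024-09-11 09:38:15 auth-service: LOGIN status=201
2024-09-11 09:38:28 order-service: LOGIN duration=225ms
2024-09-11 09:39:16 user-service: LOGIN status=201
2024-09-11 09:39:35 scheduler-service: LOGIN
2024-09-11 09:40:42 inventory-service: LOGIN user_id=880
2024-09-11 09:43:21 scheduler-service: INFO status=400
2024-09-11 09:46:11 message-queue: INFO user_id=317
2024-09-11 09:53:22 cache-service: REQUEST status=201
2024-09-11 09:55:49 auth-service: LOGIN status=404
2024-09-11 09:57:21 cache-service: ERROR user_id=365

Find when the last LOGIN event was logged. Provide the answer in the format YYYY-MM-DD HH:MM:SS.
2024-09-11 09:55:49

To find the last event:

1. Filter for all LOGIN events
2. Sort by timestamp
3. Select the last one
4. Timestamp: 2024-09-11 09:55:49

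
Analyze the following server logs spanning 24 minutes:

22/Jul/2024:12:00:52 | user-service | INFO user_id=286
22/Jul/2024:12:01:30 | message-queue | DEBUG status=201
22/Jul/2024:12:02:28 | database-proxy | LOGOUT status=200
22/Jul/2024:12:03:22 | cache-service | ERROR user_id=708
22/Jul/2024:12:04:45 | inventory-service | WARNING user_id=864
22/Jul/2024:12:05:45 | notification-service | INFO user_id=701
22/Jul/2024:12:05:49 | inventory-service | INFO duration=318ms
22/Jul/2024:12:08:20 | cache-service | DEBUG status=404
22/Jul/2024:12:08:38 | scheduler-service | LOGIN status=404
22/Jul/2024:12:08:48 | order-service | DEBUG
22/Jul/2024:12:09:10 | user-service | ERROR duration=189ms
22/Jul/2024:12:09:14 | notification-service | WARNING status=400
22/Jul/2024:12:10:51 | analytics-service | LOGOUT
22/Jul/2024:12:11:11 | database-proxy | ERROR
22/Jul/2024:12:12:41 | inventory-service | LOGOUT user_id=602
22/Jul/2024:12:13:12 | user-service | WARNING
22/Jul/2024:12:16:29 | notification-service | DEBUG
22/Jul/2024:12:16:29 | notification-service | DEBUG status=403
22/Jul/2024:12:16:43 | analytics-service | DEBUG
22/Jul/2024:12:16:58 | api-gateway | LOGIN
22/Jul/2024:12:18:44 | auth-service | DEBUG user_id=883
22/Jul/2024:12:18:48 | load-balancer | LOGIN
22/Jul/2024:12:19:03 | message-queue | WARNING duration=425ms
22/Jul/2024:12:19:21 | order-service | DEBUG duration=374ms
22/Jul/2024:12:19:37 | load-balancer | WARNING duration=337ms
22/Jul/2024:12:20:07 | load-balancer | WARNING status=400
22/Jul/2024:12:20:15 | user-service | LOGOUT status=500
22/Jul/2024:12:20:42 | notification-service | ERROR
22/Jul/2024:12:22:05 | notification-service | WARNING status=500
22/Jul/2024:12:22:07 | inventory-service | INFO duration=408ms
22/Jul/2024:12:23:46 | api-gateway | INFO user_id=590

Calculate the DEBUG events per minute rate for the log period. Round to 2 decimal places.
0.33

To calculate the rate:

1. Count total DEBUG events: 8
2. Total time period: 24 minutes
3. Rate = 8 / 24 = 0.33 events per minute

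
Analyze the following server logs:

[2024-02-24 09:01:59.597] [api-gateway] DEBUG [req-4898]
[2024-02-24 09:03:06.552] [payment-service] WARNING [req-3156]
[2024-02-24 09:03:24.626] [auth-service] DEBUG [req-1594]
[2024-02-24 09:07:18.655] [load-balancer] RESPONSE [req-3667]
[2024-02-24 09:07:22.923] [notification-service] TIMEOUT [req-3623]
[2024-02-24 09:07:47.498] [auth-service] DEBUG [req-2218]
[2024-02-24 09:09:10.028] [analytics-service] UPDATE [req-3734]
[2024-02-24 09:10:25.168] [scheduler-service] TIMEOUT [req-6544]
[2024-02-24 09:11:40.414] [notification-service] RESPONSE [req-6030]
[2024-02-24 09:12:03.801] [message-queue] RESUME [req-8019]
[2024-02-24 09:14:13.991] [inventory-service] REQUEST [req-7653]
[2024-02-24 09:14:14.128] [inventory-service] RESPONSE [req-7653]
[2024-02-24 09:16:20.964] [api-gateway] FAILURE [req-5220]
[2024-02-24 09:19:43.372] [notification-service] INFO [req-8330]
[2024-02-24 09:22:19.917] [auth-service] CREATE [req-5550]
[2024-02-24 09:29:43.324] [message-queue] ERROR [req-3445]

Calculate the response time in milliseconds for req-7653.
137

To calculate latency:

1. Find REQUEST with id req-7653: 2024-02-24 09:14:13.991
2. Find RESPONSE with id req-7653: 2024-02-24 09:14:14.128
3. Latency: 2024-02-24 09:14:14.128 - 2024-02-24 09:14:13.991 = 137ms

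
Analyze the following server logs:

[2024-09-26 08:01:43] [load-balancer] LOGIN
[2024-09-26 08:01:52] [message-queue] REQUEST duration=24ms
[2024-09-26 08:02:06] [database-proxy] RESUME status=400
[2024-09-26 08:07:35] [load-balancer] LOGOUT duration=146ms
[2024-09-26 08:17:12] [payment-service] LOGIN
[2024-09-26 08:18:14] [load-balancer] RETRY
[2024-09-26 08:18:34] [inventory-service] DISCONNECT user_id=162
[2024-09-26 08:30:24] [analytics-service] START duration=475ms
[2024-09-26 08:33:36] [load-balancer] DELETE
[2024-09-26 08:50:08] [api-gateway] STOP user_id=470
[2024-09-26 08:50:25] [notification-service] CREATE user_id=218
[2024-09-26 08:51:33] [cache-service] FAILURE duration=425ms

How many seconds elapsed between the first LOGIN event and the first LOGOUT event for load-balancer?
352

To find the time between events:

1. Locate the first LOGIN event for load-balancer: 2024-09-26 08:01:43
2. Locate the first LOGOUT event for load-balancer: 2024-09-26 08:07:35
3. Calculate the difference: 2024-09-26 08:07:35 - 2024-09-26 08:01:43 = 352 seconds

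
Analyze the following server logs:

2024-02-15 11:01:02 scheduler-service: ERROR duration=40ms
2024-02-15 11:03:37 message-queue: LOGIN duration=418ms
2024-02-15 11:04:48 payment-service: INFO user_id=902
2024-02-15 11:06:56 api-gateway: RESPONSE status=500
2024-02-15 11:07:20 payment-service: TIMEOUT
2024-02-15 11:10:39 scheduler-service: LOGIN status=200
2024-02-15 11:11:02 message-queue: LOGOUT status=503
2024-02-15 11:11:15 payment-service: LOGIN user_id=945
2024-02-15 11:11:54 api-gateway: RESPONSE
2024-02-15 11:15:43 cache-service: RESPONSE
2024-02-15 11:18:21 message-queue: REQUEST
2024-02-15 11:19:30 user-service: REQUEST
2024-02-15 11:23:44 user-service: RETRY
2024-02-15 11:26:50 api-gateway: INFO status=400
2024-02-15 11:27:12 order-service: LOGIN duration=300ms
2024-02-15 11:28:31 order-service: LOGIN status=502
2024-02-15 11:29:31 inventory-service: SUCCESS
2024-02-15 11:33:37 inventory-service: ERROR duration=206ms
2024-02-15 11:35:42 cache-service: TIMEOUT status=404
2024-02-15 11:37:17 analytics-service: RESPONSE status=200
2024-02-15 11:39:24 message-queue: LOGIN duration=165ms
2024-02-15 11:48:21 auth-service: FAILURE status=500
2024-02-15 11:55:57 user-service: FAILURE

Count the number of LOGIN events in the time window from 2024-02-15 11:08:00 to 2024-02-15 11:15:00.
2

To count events in the time window:

1. Window boundaries: 2024-02-15 11:08:00 to 2024-02-15 11:15:00
2. Filter for LOGIN events within this window
3. Count matching events: 2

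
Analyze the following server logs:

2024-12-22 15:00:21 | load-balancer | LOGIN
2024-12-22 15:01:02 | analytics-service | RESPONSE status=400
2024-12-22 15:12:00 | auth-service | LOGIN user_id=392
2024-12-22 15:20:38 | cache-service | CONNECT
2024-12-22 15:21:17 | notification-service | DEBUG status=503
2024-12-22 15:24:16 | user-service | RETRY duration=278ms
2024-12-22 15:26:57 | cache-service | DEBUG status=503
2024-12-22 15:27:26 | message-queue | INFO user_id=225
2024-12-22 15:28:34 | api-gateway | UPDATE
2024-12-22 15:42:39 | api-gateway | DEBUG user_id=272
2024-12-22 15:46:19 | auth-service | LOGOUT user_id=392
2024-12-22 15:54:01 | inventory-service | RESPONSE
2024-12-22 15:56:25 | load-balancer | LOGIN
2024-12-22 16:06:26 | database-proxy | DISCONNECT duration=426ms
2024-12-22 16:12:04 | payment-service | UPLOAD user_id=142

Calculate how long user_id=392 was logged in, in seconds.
2059

To calculate session duration:

1. Find LOGIN event for user_id=392: 2024-12-22 15:12:00
2. Find LOGOUT event for user_id=392: 2024-12-22 15:46:19
3. Session duration: 2024-12-22 15:46:19 - 2024-12-22 15:12:00 = 2059 seconds (34 minutes)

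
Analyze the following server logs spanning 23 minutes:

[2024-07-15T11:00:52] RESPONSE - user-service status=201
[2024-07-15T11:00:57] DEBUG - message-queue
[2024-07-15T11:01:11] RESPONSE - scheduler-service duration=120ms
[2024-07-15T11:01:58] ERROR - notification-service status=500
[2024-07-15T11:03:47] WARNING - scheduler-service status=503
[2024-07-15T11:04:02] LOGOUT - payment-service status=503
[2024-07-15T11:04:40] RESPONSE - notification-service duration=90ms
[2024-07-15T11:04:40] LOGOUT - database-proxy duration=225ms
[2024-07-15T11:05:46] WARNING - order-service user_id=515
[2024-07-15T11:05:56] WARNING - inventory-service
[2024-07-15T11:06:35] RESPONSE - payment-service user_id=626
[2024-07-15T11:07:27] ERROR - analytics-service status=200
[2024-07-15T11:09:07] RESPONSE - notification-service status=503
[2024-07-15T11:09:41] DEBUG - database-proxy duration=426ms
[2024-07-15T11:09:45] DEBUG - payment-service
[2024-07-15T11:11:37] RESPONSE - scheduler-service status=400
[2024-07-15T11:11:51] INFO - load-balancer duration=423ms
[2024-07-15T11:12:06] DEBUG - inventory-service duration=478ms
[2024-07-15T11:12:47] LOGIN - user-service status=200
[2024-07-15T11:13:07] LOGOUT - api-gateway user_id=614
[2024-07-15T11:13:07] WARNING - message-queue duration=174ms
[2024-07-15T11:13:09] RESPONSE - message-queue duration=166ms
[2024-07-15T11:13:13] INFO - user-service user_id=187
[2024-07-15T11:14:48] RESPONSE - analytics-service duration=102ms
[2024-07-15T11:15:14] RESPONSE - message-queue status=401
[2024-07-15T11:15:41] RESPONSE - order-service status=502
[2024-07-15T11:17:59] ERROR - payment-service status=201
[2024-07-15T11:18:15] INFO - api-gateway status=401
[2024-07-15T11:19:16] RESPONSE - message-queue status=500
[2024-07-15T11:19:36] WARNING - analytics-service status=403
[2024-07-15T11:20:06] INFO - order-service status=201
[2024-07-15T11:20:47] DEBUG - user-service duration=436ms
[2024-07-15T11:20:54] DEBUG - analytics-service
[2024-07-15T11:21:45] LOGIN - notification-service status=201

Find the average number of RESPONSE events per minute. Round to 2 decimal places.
0.48

To calculate the rate:

1. Count total RESPONSE events: 11
2. Total time period: 23 minutes
3. Rate = 11 / 23 = 0.48 events per minute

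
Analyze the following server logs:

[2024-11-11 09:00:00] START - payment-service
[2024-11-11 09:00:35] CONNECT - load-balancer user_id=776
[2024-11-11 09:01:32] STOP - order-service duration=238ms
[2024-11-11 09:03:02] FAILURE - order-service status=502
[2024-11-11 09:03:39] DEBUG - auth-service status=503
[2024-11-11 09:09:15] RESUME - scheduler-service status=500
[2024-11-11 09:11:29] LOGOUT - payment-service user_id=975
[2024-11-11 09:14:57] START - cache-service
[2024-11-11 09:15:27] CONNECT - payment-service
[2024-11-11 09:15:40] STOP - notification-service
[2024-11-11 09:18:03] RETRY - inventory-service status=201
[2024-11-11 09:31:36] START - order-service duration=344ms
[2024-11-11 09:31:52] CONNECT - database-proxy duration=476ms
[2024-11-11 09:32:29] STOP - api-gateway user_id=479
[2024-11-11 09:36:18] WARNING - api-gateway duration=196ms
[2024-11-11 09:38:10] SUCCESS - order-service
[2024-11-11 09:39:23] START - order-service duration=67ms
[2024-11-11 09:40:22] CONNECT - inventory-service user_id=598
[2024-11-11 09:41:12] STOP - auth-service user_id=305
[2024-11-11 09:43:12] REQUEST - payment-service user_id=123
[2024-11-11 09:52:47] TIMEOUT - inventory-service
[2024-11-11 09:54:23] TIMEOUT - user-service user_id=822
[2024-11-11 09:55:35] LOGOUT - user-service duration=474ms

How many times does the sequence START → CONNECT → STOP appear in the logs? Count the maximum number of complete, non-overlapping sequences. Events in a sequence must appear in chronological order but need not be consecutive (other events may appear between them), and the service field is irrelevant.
4

To count sequences:

1. Look for pattern: START → CONNECT → STOP
2. Greedily scan the log in chronological order, matching each sequence element in turn (ignoring service)
3. Each time the full pattern completes, increment the count and restart matching from the next event
4. Complete non-overlapping sequences found: 4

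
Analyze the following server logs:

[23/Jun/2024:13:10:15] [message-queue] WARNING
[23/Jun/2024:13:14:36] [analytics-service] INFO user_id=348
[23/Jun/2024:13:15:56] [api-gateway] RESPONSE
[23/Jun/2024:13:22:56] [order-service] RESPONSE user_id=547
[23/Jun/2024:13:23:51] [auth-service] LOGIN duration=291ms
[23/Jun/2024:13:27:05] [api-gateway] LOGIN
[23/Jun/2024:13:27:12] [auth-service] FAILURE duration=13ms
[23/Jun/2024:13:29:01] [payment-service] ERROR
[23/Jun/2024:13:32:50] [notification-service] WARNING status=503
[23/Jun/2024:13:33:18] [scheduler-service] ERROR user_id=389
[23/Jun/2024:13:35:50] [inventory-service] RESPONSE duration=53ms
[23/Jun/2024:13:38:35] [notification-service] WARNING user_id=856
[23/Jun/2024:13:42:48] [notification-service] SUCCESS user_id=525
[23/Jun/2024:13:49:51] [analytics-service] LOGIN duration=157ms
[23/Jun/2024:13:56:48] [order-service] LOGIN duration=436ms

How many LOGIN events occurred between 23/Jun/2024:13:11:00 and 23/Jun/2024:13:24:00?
1

To count events in the time window:

1. Window boundaries: 23/Jun/2024:13:11:00 to 23/Jun/2024:13:24:00
2. Filter for LOGIN events within this window
3. Count matching events: 1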